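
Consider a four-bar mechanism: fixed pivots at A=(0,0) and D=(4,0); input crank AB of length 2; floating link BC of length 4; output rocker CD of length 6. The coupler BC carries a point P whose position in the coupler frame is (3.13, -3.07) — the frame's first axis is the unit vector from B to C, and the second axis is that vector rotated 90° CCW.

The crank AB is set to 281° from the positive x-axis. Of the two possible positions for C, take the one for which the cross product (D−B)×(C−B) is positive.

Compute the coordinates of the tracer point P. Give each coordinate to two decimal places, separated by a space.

A=(0,0), D=(4.00,0)
B = A + 2.00·(cos281°, sin281°) = (0.3816, -1.9633)
|BD| = 4.1167
circle(B,4.00) ∩ circle(D,6.00): a=-0.3708, h=3.9828
  candidates: C₊=(-1.8437,1.3606) cross=16.396; C₋=(1.9551,-5.6408) cross=-16.396
  mode + wants cross > 0 → take C=(-1.8437,1.3606) (cross=16.396)
ex = (C−B)/|BC| = (-0.5563,0.8310); ey = (-0.8310,-0.5563)
P = B + 3.13·ex + -3.07·ey = (1.1914,2.3456)

1.19 2.35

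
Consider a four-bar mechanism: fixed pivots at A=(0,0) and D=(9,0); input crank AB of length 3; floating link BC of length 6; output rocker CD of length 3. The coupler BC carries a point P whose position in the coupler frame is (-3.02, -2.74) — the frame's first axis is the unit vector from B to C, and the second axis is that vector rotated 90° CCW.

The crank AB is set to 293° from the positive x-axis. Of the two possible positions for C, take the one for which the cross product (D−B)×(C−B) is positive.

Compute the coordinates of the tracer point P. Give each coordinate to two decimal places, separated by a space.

0.28 -6.74

A=(0,0), D=(9.00,0)
B = A + 3.00·(cos293°, sin293°) = (1.1722, -2.7615)
|BD| = 8.3006
circle(B,6.00) ∩ circle(D,3.00): a=5.7767, h=1.6217
  candidates: C₊=(6.0803,0.6896) cross=13.461; C₋=(7.1593,-2.3690) cross=-13.461
  mode + wants cross > 0 → take C=(6.0803,0.6896) (cross=13.461)
ex = (C−B)/|BC| = (0.8180,0.5752); ey = (-0.5752,0.8180)
P = B + -3.02·ex + -2.74·ey = (0.2778,-6.7400)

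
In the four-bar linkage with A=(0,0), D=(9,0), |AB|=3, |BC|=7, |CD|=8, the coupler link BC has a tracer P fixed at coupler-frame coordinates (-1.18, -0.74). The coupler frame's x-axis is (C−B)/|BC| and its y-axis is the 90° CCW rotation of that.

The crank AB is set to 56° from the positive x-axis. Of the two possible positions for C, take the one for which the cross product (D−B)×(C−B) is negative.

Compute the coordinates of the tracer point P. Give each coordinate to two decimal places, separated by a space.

A=(0,0), D=(9.00,0)
B = A + 3.00·(cos56°, sin56°) = (1.6776, 2.4871)
|BD| = 7.7333
circle(B,7.00) ∩ circle(D,8.00): a=2.8968, h=6.3725
  candidates: C₊=(6.4699,7.5894) cross=49.280; C₋=(2.3710,-4.4785) cross=-49.280
  mode - wants cross < 0 → take C=(2.3710,-4.4785) (cross=-49.280)
ex = (C−B)/|BC| = (0.0991,-0.9951); ey = (0.9951,0.0991)
P = B + -1.18·ex + -0.74·ey = (0.8243,3.5880)

0.82 3.59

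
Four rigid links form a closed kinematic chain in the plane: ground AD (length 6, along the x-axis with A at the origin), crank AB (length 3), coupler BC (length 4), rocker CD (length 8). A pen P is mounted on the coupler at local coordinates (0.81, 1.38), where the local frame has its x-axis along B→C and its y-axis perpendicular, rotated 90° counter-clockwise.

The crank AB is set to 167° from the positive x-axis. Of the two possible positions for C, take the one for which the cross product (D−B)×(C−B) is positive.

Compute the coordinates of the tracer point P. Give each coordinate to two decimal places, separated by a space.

A=(0,0), D=(6.00,0)
B = A + 3.00·(cos167°, sin167°) = (-2.9231, 0.6749)
|BD| = 8.9486
circle(B,4.00) ∩ circle(D,8.00): a=1.7923, h=3.5760
  candidates: C₊=(-0.8662,4.1055) cross=32.000; C₋=(-1.4056,-3.0261) cross=-32.000
  mode + wants cross > 0 → take C=(-0.8662,4.1055) (cross=32.000)
ex = (C−B)/|BC| = (0.5142,0.8577); ey = (-0.8577,0.5142)
P = B + 0.81·ex + 1.38·ey = (-3.6902,2.0792)

-3.69 2.08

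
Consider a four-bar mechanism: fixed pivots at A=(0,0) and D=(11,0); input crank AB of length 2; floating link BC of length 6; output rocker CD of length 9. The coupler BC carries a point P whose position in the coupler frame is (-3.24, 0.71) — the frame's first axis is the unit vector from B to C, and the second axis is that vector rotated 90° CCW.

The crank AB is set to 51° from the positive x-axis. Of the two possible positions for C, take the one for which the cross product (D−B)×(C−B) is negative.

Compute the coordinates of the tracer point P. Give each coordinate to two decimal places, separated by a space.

A=(0,0), D=(11.00,0)
B = A + 2.00·(cos51°, sin51°) = (1.2586, 1.5543)
|BD| = 9.8646
circle(B,6.00) ∩ circle(D,9.00): a=2.6514, h=5.3824
  candidates: C₊=(4.7250,6.4517) cross=53.095; C₋=(3.0289,-4.1786) cross=-53.095
  mode - wants cross < 0 → take C=(3.0289,-4.1786) (cross=-53.095)
ex = (C−B)/|BC| = (0.2950,-0.9555); ey = (0.9555,0.2950)
P = B + -3.24·ex + 0.71·ey = (0.9811,4.8595)

0.98 4.86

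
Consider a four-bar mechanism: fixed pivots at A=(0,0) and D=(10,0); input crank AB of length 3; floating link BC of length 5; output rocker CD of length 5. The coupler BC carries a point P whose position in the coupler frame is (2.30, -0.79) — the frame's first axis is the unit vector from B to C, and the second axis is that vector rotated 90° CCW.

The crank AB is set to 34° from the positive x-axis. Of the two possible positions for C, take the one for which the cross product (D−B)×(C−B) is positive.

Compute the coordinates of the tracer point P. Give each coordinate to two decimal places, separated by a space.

A=(0,0), D=(10.00,0)
B = A + 3.00·(cos34°, sin34°) = (2.4871, 1.6776)
|BD| = 7.6979
circle(B,5.00) ∩ circle(D,5.00): a=3.8490, h=3.1915
  candidates: C₊=(6.9391,3.9536) cross=24.568; C₋=(5.5480,-2.2760) cross=-24.568
  mode + wants cross > 0 → take C=(6.9391,3.9536) (cross=24.568)
ex = (C−B)/|BC| = (0.8904,0.4552); ey = (-0.4552,0.8904)
P = B + 2.30·ex + -0.79·ey = (4.8946,2.0211)

4.89 2.02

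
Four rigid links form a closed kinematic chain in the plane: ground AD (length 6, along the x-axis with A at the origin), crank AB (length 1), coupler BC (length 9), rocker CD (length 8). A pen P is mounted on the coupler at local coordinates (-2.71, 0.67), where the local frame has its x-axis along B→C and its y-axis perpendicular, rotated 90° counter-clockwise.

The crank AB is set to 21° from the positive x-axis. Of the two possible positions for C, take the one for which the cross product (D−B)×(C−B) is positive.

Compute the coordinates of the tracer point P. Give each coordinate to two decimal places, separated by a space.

A=(0,0), D=(6.00,0)
B = A + 1.00·(cos21°, sin21°) = (0.9336, 0.3584)
|BD| = 5.0791
circle(B,9.00) ∩ circle(D,8.00): a=4.2131, h=7.9530
  candidates: C₊=(5.6973,7.9943) cross=40.394; C₋=(4.5750,-7.8721) cross=-40.394
  mode + wants cross > 0 → take C=(5.6973,7.9943) (cross=40.394)
ex = (C−B)/|BC| = (0.5293,0.8484); ey = (-0.8484,0.5293)
P = B + -2.71·ex + 0.67·ey = (-1.0693,-1.5863)

-1.07 -1.59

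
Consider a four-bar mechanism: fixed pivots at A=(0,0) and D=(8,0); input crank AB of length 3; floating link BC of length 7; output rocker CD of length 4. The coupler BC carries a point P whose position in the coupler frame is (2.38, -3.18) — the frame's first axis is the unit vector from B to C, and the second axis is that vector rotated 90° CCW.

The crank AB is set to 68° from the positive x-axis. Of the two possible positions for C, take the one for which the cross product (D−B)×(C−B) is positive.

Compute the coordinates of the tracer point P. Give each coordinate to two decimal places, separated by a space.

A=(0,0), D=(8.00,0)
B = A + 3.00·(cos68°, sin68°) = (1.1238, 2.7816)
|BD| = 7.4175
circle(B,7.00) ∩ circle(D,4.00): a=5.9332, h=3.7144
  candidates: C₊=(8.0170,4.0000) cross=27.552; C₋=(5.2311,-2.8868) cross=-27.552
  mode + wants cross > 0 → take C=(8.0170,4.0000) (cross=27.552)
ex = (C−B)/|BC| = (0.9847,0.1741); ey = (-0.1741,0.9847)
P = B + 2.38·ex + -3.18·ey = (4.0210,0.0644)

4.02 0.06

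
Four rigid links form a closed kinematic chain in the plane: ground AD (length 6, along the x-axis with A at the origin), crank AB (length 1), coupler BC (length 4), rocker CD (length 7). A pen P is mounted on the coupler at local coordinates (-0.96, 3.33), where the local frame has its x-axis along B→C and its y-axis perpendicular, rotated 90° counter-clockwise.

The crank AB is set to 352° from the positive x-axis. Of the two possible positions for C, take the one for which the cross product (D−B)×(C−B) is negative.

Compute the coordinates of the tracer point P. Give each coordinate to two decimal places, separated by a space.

4.43 0.24

A=(0,0), D=(6.00,0)
B = A + 1.00·(cos352°, sin352°) = (0.9903, -0.1392)
|BD| = 5.0117
circle(B,4.00) ∩ circle(D,7.00): a=-0.7865, h=3.9219
  candidates: C₊=(0.0952,3.7594) cross=19.655; C₋=(0.3130,-4.0814) cross=-19.655
  mode - wants cross < 0 → take C=(0.3130,-4.0814) (cross=-19.655)
ex = (C−B)/|BC| = (-0.1693,-0.9856); ey = (0.9856,-0.1693)
P = B + -0.96·ex + 3.33·ey = (4.4347,0.2431)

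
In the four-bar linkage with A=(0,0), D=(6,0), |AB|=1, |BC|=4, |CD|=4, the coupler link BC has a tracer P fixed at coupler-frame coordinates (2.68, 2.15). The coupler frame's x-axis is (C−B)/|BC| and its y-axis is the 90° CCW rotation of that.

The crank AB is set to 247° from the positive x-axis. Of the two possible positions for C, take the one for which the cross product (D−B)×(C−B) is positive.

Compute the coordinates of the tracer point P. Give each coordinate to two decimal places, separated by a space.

0.02 2.49

A=(0,0), D=(6.00,0)
B = A + 1.00·(cos247°, sin247°) = (-0.3907, -0.9205)
|BD| = 6.4567
circle(B,4.00) ∩ circle(D,4.00): a=3.2283, h=2.3617
  candidates: C₊=(2.4679,1.8774) cross=15.249; C₋=(3.1413,-2.7979) cross=-15.249
  mode + wants cross > 0 → take C=(2.4679,1.8774) (cross=15.249)
ex = (C−B)/|BC| = (0.7147,0.6995); ey = (-0.6995,0.7147)
P = B + 2.68·ex + 2.15·ey = (0.0207,2.4906)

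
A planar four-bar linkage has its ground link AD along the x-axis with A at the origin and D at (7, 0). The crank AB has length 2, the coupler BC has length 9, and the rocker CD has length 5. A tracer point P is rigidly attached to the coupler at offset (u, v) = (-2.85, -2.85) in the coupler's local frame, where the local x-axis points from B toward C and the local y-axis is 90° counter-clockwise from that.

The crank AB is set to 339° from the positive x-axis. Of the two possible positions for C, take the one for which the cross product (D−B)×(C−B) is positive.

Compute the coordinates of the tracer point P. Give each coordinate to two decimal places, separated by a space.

A=(0,0), D=(7.00,0)
B = A + 2.00·(cos339°, sin339°) = (1.8672, -0.7167)
|BD| = 5.1826
circle(B,9.00) ∩ circle(D,5.00): a=7.9940, h=4.1348
  candidates: C₊=(9.2125,4.4838) cross=21.429; C₋=(10.3561,-3.7063) cross=-21.429
  mode + wants cross > 0 → take C=(9.2125,4.4838) (cross=21.429)
ex = (C−B)/|BC| = (0.8161,0.5778); ey = (-0.5778,0.8161)
P = B + -2.85·ex + -2.85·ey = (1.1880,-4.6896)

1.19 -4.69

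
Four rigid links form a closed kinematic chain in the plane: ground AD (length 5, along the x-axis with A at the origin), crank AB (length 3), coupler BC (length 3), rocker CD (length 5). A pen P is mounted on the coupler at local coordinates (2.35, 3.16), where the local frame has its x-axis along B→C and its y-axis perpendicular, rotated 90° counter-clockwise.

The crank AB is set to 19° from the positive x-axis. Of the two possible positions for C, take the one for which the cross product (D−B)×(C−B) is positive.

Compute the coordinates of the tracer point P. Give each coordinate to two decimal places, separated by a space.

A=(0,0), D=(5.00,0)
B = A + 3.00·(cos19°, sin19°) = (2.8366, 0.9767)
|BD| = 2.3737
circle(B,3.00) ∩ circle(D,5.00): a=-2.1834, h=2.0573
  candidates: C₊=(1.6931,3.7502) cross=4.884; C₋=(0.0000,0.0000) cross=-4.884
  mode + wants cross > 0 → take C=(1.6931,3.7502) (cross=4.884)
ex = (C−B)/|BC| = (-0.3812,0.9245); ey = (-0.9245,-0.3812)
P = B + 2.35·ex + 3.16·ey = (-0.9806,1.9448)

-0.98 1.94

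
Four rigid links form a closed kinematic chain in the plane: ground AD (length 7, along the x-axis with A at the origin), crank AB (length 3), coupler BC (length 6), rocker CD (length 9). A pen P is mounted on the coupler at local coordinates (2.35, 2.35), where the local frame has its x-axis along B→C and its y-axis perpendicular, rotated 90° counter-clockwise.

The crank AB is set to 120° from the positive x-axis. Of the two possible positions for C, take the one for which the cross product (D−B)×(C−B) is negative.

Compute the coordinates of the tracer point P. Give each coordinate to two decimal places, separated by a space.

A=(0,0), D=(7.00,0)
B = A + 3.00·(cos120°, sin120°) = (-1.5000, 2.5981)
|BD| = 8.8882
circle(B,6.00) ∩ circle(D,9.00): a=1.9126, h=5.6870
  candidates: C₊=(1.9915,7.4776) cross=50.547; C₋=(-1.3332,-3.3996) cross=-50.547
  mode - wants cross < 0 → take C=(-1.3332,-3.3996) (cross=-50.547)
ex = (C−B)/|BC| = (0.0278,-0.9996); ey = (0.9996,0.0278)
P = B + 2.35·ex + 2.35·ey = (0.9144,0.3143)

0.91 0.31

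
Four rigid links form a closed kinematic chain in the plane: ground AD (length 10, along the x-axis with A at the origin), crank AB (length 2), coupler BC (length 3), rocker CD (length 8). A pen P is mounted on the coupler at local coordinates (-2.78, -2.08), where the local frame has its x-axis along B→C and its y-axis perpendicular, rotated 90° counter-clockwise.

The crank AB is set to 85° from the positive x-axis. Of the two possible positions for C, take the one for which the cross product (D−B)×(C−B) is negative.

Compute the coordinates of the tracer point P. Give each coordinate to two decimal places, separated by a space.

-3.17 2.92

A=(0,0), D=(10.00,0)
B = A + 2.00·(cos85°, sin85°) = (0.1743, 1.9924)
|BD| = 10.0257
circle(B,3.00) ∩ circle(D,8.00): a=2.2699, h=1.9616
  candidates: C₊=(2.7887,3.4637) cross=19.666; C₋=(2.0091,-0.3811) cross=-19.666
  mode - wants cross < 0 → take C=(2.0091,-0.3811) (cross=-19.666)
ex = (C−B)/|BC| = (0.6116,-0.7912); ey = (0.7912,0.6116)
P = B + -2.78·ex + -2.08·ey = (-3.1716,2.9197)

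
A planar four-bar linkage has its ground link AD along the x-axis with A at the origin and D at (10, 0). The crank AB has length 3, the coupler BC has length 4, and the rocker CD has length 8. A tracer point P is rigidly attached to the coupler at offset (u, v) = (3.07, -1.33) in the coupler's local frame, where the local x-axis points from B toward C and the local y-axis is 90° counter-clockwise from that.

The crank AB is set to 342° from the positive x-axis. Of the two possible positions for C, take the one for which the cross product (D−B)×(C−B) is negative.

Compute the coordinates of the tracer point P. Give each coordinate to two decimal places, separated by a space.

2.15 -4.20

A=(0,0), D=(10.00,0)
B = A + 3.00·(cos342°, sin342°) = (2.8532, -0.9271)
|BD| = 7.2067
circle(B,4.00) ∩ circle(D,8.00): a=0.2731, h=3.9907
  candidates: C₊=(2.6107,3.0656) cross=28.760; C₋=(3.6374,-4.8494) cross=-28.760
  mode - wants cross < 0 → take C=(3.6374,-4.8494) (cross=-28.760)
ex = (C−B)/|BC| = (0.1961,-0.9806); ey = (0.9806,0.1961)
P = B + 3.07·ex + -1.33·ey = (2.1509,-4.1982)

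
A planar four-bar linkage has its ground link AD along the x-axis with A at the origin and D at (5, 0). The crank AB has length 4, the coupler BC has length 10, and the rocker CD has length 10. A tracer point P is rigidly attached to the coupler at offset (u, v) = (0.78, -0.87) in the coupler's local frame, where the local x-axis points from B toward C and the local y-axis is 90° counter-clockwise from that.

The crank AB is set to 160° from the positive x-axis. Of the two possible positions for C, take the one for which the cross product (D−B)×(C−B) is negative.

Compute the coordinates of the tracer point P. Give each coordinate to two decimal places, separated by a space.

-4.36 0.36

A=(0,0), D=(5.00,0)
B = A + 4.00·(cos160°, sin160°) = (-3.7588, 1.3681)
|BD| = 8.8650
circle(B,10.00) ∩ circle(D,10.00): a=4.4325, h=8.9640
  candidates: C₊=(2.0040,9.5406) cross=79.465; C₋=(-0.7627,-8.1726) cross=-79.465
  mode - wants cross < 0 → take C=(-0.7627,-8.1726) (cross=-79.465)
ex = (C−B)/|BC| = (0.2996,-0.9541); ey = (0.9541,0.2996)
P = B + 0.78·ex + -0.87·ey = (-4.3551,0.3633)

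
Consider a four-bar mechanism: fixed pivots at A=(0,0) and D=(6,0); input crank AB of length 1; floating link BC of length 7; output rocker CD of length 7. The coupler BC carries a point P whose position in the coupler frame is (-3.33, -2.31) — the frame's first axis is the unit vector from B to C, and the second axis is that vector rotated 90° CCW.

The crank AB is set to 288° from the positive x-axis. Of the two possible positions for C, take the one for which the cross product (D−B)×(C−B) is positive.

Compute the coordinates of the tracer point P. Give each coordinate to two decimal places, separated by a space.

1.69 -4.76

A=(0,0), D=(6.00,0)
B = A + 1.00·(cos288°, sin288°) = (0.3090, -0.9511)
|BD| = 5.7699
circle(B,7.00) ∩ circle(D,7.00): a=2.8850, h=6.3779
  candidates: C₊=(2.1032,5.8151) cross=36.800; C₋=(4.2058,-6.7661) cross=-36.800
  mode + wants cross > 0 → take C=(2.1032,5.8151) (cross=36.800)
ex = (C−B)/|BC| = (0.2563,0.9666); ey = (-0.9666,0.2563)
P = B + -3.33·ex + -2.31·ey = (1.6883,-4.7619)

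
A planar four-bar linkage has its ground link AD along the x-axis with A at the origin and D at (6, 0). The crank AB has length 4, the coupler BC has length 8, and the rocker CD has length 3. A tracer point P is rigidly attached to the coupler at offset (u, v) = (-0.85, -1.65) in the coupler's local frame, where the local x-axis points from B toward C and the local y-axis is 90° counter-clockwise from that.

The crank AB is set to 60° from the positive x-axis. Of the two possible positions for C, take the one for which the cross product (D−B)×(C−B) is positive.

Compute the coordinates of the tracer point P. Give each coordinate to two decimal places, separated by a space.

A=(0,0), D=(6.00,0)
B = A + 4.00·(cos60°, sin60°) = (2.0000, 3.4641)
|BD| = 5.2915
circle(B,8.00) ∩ circle(D,3.00): a=7.8428, h=1.5783
  candidates: C₊=(8.9618,-0.4771) cross=8.352; C₋=(6.8953,-2.8633) cross=-8.352
  mode + wants cross > 0 → take C=(8.9618,-0.4771) (cross=8.352)
ex = (C−B)/|BC| = (0.8702,-0.4927); ey = (0.4927,0.8702)
P = B + -0.85·ex + -1.65·ey = (0.4474,2.4470)

0.45 2.45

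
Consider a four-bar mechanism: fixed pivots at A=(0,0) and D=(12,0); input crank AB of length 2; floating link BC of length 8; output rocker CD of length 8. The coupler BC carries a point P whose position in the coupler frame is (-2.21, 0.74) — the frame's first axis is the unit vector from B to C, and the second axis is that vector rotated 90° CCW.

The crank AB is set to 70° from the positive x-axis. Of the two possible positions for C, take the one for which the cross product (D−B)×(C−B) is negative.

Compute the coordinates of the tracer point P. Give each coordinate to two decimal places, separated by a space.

A=(0,0), D=(12.00,0)
B = A + 2.00·(cos70°, sin70°) = (0.6840, 1.8794)
|BD| = 11.4710
circle(B,8.00) ∩ circle(D,8.00): a=5.7355, h=5.5771
  candidates: C₊=(7.2558,6.4414) cross=63.975; C₋=(5.4283,-4.5621) cross=-63.975
  mode - wants cross < 0 → take C=(5.4283,-4.5621) (cross=-63.975)
ex = (C−B)/|BC| = (0.5930,-0.8052); ey = (0.8052,0.5930)
P = B + -2.21·ex + 0.74·ey = (-0.0307,4.0977)

-0.03 4.10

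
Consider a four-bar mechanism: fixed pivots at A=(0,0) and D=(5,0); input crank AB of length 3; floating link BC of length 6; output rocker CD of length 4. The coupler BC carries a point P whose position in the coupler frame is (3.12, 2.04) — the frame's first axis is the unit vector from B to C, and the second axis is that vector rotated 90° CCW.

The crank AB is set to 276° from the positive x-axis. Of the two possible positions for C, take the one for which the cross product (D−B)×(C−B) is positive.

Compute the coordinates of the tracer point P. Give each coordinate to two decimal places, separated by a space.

-0.71 0.60

A=(0,0), D=(5.00,0)
B = A + 3.00·(cos276°, sin276°) = (0.3136, -2.9836)
|BD| = 5.5556
circle(B,6.00) ∩ circle(D,4.00): a=4.5778, h=3.8787
  candidates: C₊=(2.0922,2.7468) cross=21.548; C₋=(6.2582,-3.7970) cross=-21.548
  mode + wants cross > 0 → take C=(2.0922,2.7468) (cross=21.548)
ex = (C−B)/|BC| = (0.2964,0.9551); ey = (-0.9551,0.2964)
P = B + 3.12·ex + 2.04·ey = (-0.7098,0.6009)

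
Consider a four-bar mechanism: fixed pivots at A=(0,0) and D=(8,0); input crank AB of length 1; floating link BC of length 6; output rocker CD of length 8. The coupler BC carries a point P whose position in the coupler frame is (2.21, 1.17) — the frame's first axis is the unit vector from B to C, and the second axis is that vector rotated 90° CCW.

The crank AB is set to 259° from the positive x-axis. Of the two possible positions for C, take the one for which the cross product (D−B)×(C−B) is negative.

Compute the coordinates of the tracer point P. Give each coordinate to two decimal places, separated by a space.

1.94 -2.28

A=(0,0), D=(8.00,0)
B = A + 1.00·(cos259°, sin259°) = (-0.1908, -0.9816)
|BD| = 8.2494
circle(B,6.00) ∩ circle(D,8.00): a=2.4276, h=5.4870
  candidates: C₊=(1.5667,4.7552) cross=45.264; C₋=(2.8725,-6.1407) cross=-45.264
  mode - wants cross < 0 → take C=(2.8725,-6.1407) (cross=-45.264)
ex = (C−B)/|BC| = (0.5105,-0.8598); ey = (0.8598,0.5105)
P = B + 2.21·ex + 1.17·ey = (1.9435,-2.2846)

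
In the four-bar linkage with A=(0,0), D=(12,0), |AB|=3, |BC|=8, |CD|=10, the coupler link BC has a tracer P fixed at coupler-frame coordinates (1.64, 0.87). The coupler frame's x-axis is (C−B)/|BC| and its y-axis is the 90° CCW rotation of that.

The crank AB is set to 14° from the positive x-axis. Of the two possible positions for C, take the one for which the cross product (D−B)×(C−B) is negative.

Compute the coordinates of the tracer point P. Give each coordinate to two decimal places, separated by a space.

4.16 -0.65

A=(0,0), D=(12.00,0)
B = A + 3.00·(cos14°, sin14°) = (2.9109, 0.7258)
|BD| = 9.1180
circle(B,8.00) ∩ circle(D,10.00): a=2.5849, h=7.5709
  candidates: C₊=(6.0902,8.0669) cross=69.032; C₋=(4.8850,-7.0268) cross=-69.032
  mode - wants cross < 0 → take C=(4.8850,-7.0268) (cross=-69.032)
ex = (C−B)/|BC| = (0.2468,-0.9691); ey = (0.9691,0.2468)
P = B + 1.64·ex + 0.87·ey = (4.1587,-0.6488)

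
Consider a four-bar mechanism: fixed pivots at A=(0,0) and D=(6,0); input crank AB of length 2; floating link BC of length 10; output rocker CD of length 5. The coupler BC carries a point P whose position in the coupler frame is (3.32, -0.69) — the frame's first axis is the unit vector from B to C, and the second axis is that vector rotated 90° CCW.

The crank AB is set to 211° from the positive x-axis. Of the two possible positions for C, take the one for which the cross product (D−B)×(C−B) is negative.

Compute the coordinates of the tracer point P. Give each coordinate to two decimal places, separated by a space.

1.11 -2.90

A=(0,0), D=(6.00,0)
B = A + 2.00·(cos211°, sin211°) = (-1.7143, -1.0301)
|BD| = 7.7828
circle(B,10.00) ∩ circle(D,5.00): a=8.7097, h=4.9133
  candidates: C₊=(6.2685,4.9928) cross=38.239; C₋=(7.5691,-4.7474) cross=-38.239
  mode - wants cross < 0 → take C=(7.5691,-4.7474) (cross=-38.239)
ex = (C−B)/|BC| = (0.9283,-0.3717); ey = (0.3717,0.9283)
P = B + 3.32·ex + -0.69·ey = (1.1113,-2.9048)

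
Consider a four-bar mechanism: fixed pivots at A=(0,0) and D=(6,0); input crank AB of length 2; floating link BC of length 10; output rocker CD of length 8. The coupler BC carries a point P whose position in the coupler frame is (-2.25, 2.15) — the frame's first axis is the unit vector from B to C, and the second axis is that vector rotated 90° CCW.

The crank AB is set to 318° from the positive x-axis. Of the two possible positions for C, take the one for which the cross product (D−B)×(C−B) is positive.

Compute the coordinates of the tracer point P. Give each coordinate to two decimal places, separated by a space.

A=(0,0), D=(6.00,0)
B = A + 2.00·(cos318°, sin318°) = (1.4863, -1.3383)
|BD| = 4.7079
circle(B,10.00) ∩ circle(D,8.00): a=6.1773, h=7.8639
  candidates: C₊=(5.1734,7.9572) cross=37.023; C₋=(9.6441,-7.1218) cross=-37.023
  mode + wants cross > 0 → take C=(5.1734,7.9572) (cross=37.023)
ex = (C−B)/|BC| = (0.3687,0.9295); ey = (-0.9295,0.3687)
P = B + -2.25·ex + 2.15·ey = (-1.3418,-2.6370)

-1.34 -2.64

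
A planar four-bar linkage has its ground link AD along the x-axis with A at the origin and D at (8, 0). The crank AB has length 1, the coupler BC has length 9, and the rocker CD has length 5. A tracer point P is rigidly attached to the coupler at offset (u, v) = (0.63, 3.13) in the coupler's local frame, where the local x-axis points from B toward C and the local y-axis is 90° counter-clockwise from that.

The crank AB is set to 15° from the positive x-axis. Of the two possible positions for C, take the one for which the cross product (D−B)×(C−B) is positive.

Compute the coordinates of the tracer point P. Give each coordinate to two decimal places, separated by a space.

-0.13 3.26

A=(0,0), D=(8.00,0)
B = A + 1.00·(cos15°, sin15°) = (0.9659, 0.2588)
|BD| = 7.0388
circle(B,9.00) ∩ circle(D,5.00): a=7.4973, h=4.9789
  candidates: C₊=(8.6413,4.9587) cross=35.046; C₋=(8.2751,-4.9924) cross=-35.046
  mode + wants cross > 0 → take C=(8.6413,4.9587) (cross=35.046)
ex = (C−B)/|BC| = (0.8528,0.5222); ey = (-0.5222,0.8528)
P = B + 0.63·ex + 3.13·ey = (-0.1313,3.2571)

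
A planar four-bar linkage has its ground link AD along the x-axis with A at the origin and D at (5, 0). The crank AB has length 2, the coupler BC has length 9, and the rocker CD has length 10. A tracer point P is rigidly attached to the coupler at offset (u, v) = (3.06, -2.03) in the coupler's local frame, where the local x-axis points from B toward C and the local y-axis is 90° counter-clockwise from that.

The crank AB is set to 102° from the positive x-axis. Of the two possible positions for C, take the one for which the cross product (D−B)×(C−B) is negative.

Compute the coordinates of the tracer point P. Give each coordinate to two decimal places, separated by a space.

A=(0,0), D=(5.00,0)
B = A + 2.00·(cos102°, sin102°) = (-0.4158, 1.9563)
|BD| = 5.7583
circle(B,9.00) ∩ circle(D,10.00): a=1.2294, h=8.9156
  candidates: C₊=(3.7694,9.9240) cross=51.339; C₋=(-2.2885,-6.8467) cross=-51.339
  mode - wants cross < 0 → take C=(-2.2885,-6.8467) (cross=-51.339)
ex = (C−B)/|BC| = (-0.2081,-0.9781); ey = (0.9781,-0.2081)
P = B + 3.06·ex + -2.03·ey = (-3.0381,-0.6143)

-3.04 -0.61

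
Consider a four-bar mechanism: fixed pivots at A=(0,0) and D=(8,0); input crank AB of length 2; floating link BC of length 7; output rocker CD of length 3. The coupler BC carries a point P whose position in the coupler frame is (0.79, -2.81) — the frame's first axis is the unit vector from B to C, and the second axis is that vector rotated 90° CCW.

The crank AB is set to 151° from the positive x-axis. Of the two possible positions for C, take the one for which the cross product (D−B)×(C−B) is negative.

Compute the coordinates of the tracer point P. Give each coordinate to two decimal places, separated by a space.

A=(0,0), D=(8.00,0)
B = A + 2.00·(cos151°, sin151°) = (-1.7492, 0.9696)
|BD| = 9.7973
circle(B,7.00) ∩ circle(D,3.00): a=6.9400, h=0.9142
  candidates: C₊=(5.2472,1.1925) cross=8.957; C₋=(5.0662,-0.6270) cross=-8.957
  mode - wants cross < 0 → take C=(5.0662,-0.6270) (cross=-8.957)
ex = (C−B)/|BC| = (0.9736,-0.2281); ey = (0.2281,0.9736)
P = B + 0.79·ex + -2.81·ey = (-1.6210,-1.9465)

-1.62 -1.95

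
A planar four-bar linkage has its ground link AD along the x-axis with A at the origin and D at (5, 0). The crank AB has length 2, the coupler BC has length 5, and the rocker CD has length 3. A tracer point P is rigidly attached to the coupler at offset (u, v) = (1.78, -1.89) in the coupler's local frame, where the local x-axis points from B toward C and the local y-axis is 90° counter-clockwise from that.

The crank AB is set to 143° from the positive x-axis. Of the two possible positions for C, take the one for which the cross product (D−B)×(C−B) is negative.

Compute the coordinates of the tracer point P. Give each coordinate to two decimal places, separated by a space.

-1.22 -1.37

A=(0,0), D=(5.00,0)
B = A + 2.00·(cos143°, sin143°) = (-1.5973, 1.2036)
|BD| = 6.7062
circle(B,5.00) ∩ circle(D,3.00): a=4.5460, h=2.0818
  candidates: C₊=(3.2486,2.4357) cross=13.961; C₋=(2.5013,-1.6603) cross=-13.961
  mode - wants cross < 0 → take C=(2.5013,-1.6603) (cross=-13.961)
ex = (C−B)/|BC| = (0.8197,-0.5728); ey = (0.5728,0.8197)
P = B + 1.78·ex + -1.89·ey = (-1.2207,-1.3652)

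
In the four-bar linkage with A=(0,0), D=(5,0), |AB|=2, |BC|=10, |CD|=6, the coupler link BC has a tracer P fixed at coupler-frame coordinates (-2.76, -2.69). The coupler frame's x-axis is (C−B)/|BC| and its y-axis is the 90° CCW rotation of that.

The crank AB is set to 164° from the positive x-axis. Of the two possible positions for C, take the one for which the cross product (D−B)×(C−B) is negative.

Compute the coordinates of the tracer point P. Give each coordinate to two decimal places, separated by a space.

A=(0,0), D=(5.00,0)
B = A + 2.00·(cos164°, sin164°) = (-1.9225, 0.5513)
|BD| = 6.9444
circle(B,10.00) ∩ circle(D,6.00): a=8.0802, h=5.8915
  candidates: C₊=(6.5999,5.7828) cross=40.913; C₋=(5.6645,-5.9631) cross=-40.913
  mode - wants cross < 0 → take C=(5.6645,-5.9631) (cross=-40.913)
ex = (C−B)/|BC| = (0.7587,-0.6514); ey = (0.6514,0.7587)
P = B + -2.76·ex + -2.69·ey = (-5.7689,0.3083)

-5.77 0.31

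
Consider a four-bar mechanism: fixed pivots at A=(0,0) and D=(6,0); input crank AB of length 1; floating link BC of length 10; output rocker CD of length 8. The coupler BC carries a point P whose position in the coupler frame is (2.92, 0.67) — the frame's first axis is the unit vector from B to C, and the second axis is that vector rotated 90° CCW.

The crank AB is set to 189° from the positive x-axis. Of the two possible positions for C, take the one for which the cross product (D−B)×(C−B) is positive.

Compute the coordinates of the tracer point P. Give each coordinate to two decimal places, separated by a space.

A=(0,0), D=(6.00,0)
B = A + 1.00·(cos189°, sin189°) = (-0.9877, -0.1564)
|BD| = 6.9894
circle(B,10.00) ∩ circle(D,8.00): a=6.0700, h=7.9470
  candidates: C₊=(4.9030,7.9244) cross=55.545; C₋=(5.2587,-7.9656) cross=-55.545
  mode + wants cross > 0 → take C=(4.9030,7.9244) (cross=55.545)
ex = (C−B)/|BC| = (0.5891,0.8081); ey = (-0.8081,0.5891)
P = B + 2.92·ex + 0.67·ey = (0.1910,2.5978)

0.19 2.60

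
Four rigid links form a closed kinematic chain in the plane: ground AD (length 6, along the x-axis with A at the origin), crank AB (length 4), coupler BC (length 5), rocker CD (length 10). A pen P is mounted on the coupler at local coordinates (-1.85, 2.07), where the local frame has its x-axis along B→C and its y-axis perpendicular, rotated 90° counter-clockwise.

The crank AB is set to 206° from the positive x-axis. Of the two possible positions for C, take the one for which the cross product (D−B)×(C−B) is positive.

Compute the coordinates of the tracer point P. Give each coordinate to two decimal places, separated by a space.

A=(0,0), D=(6.00,0)
B = A + 4.00·(cos206°, sin206°) = (-3.5952, -1.7535)
|BD| = 9.7541
circle(B,5.00) ∩ circle(D,10.00): a=1.0325, h=4.8922
  candidates: C₊=(-3.4590,3.2447) cross=47.719; C₋=(-1.7000,-6.3804) cross=-47.719
  mode + wants cross > 0 → take C=(-3.4590,3.2447) (cross=47.719)
ex = (C−B)/|BC| = (0.0272,0.9996); ey = (-0.9996,0.0272)
P = B + -1.85·ex + 2.07·ey = (-5.7148,-3.5464)

-5.71 -3.55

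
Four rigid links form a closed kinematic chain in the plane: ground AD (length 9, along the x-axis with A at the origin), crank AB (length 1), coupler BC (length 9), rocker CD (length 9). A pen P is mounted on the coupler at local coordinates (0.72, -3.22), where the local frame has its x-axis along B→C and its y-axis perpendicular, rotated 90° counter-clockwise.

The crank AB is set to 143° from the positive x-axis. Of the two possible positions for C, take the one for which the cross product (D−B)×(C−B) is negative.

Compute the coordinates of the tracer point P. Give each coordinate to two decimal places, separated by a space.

A=(0,0), D=(9.00,0)
B = A + 1.00·(cos143°, sin143°) = (-0.7986, 0.6018)
|BD| = 9.8171
circle(B,9.00) ∩ circle(D,9.00): a=4.9085, h=7.5436
  candidates: C₊=(4.5631,7.8303) cross=74.056; C₋=(3.6382,-7.2285) cross=-74.056
  mode - wants cross < 0 → take C=(3.6382,-7.2285) (cross=-74.056)
ex = (C−B)/|BC| = (0.4930,-0.8700); ey = (0.8700,0.4930)
P = B + 0.72·ex + -3.22·ey = (-3.2452,-1.6120)

-3.25 -1.61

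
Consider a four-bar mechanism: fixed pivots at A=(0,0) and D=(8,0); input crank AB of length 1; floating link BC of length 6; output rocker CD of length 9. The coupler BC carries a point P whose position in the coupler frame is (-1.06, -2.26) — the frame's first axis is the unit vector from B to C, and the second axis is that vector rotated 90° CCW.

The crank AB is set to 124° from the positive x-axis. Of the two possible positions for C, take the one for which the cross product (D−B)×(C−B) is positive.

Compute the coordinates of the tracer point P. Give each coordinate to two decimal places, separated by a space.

1.14 -1.00

A=(0,0), D=(8.00,0)
B = A + 1.00·(cos124°, sin124°) = (-0.5592, 0.8290)
|BD| = 8.5992
circle(B,6.00) ∩ circle(D,9.00): a=1.6831, h=5.7591
  candidates: C₊=(1.6713,6.3990) cross=49.524; C₋=(0.5609,-5.0655) cross=-49.524
  mode + wants cross > 0 → take C=(1.6713,6.3990) (cross=49.524)
ex = (C−B)/|BC| = (0.3718,0.9283); ey = (-0.9283,0.3718)
P = B + -1.06·ex + -2.26·ey = (1.1448,-0.9952)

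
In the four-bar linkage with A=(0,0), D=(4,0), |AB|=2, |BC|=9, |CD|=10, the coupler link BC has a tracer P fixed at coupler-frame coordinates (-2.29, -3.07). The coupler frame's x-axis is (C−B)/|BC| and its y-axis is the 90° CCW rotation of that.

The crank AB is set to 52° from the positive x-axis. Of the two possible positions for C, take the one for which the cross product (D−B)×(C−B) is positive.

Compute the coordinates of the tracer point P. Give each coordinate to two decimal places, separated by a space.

3.29 -1.65

A=(0,0), D=(4.00,0)
B = A + 2.00·(cos52°, sin52°) = (1.2313, 1.5760)
|BD| = 3.1858
circle(B,9.00) ∩ circle(D,10.00): a=-1.3891, h=8.8922
  candidates: C₊=(4.4231,9.9910) cross=28.329; C₋=(-4.3748,-5.4647) cross=-28.329
  mode + wants cross > 0 → take C=(4.4231,9.9910) (cross=28.329)
ex = (C−B)/|BC| = (0.3546,0.9350); ey = (-0.9350,0.3546)
P = B + -2.29·ex + -3.07·ey = (3.2897,-1.6539)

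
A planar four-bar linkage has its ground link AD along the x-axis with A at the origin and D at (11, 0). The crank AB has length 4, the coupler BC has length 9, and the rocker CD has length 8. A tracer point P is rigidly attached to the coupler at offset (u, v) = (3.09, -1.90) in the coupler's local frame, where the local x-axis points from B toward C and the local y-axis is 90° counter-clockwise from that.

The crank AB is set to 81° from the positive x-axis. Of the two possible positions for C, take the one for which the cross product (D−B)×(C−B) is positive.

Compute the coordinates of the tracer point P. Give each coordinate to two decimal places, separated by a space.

4.23 3.51

A=(0,0), D=(11.00,0)
B = A + 4.00·(cos81°, sin81°) = (0.6257, 3.9508)
|BD| = 11.1011
circle(B,9.00) ∩ circle(D,8.00): a=6.3162, h=6.4113
  candidates: C₊=(8.8102,7.6945) cross=71.173; C₋=(4.2467,-4.2887) cross=-71.173
  mode + wants cross > 0 → take C=(8.8102,7.6945) (cross=71.173)
ex = (C−B)/|BC| = (0.9094,0.4160); ey = (-0.4160,0.9094)
P = B + 3.09·ex + -1.90·ey = (4.2261,3.5083)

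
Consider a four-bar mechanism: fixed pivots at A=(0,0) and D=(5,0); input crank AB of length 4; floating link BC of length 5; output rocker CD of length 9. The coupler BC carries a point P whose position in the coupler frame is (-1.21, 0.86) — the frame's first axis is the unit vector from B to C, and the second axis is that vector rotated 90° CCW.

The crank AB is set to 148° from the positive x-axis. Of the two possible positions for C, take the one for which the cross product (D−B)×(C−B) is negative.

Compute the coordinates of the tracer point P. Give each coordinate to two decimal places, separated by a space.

A=(0,0), D=(5.00,0)
B = A + 4.00·(cos148°, sin148°) = (-3.3922, 2.1197)
|BD| = 8.6557
circle(B,5.00) ∩ circle(D,9.00): a=1.0930, h=4.8791
  candidates: C₊=(-1.1376,6.5825) cross=42.232; C₋=(-3.5273,-2.8785) cross=-42.232
  mode - wants cross < 0 → take C=(-3.5273,-2.8785) (cross=-42.232)
ex = (C−B)/|BC| = (-0.0270,-0.9996); ey = (0.9996,-0.0270)
P = B + -1.21·ex + 0.86·ey = (-2.4998,3.3060)

-2.50 3.31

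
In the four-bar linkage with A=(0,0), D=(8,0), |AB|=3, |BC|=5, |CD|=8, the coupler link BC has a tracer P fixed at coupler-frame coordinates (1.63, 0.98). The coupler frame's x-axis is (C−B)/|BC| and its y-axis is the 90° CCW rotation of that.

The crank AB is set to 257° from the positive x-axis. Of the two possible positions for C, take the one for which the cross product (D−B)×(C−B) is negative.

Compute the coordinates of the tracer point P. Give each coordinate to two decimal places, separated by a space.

A=(0,0), D=(8.00,0)
B = A + 3.00·(cos257°, sin257°) = (-0.6749, -2.9231)
|BD| = 9.1541
circle(B,5.00) ∩ circle(D,8.00): a=2.4469, h=4.3604
  candidates: C₊=(0.2515,1.9903) cross=39.915; C₋=(3.0363,-6.2739) cross=-39.915
  mode - wants cross < 0 → take C=(3.0363,-6.2739) (cross=-39.915)
ex = (C−B)/|BC| = (0.7422,-0.6702); ey = (0.6702,0.7422)
P = B + 1.63·ex + 0.98·ey = (1.1917,-3.2881)

1.19 -3.29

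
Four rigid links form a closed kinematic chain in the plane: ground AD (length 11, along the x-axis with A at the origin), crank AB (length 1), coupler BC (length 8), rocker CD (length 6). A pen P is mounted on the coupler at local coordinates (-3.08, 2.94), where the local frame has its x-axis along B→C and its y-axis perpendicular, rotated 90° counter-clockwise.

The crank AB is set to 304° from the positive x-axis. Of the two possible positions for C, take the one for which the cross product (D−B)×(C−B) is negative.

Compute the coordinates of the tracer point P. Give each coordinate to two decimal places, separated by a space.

-0.62 3.26

A=(0,0), D=(11.00,0)
B = A + 1.00·(cos304°, sin304°) = (0.5592, -0.8290)
|BD| = 10.4737
circle(B,8.00) ∩ circle(D,6.00): a=6.5735, h=4.5595
  candidates: C₊=(6.7512,4.2365) cross=47.754; C₋=(7.4730,-4.8539) cross=-47.754
  mode - wants cross < 0 → take C=(7.4730,-4.8539) (cross=-47.754)
ex = (C−B)/|BC| = (0.8642,-0.5031); ey = (0.5031,0.8642)
P = B + -3.08·ex + 2.94·ey = (-0.6235,3.2613)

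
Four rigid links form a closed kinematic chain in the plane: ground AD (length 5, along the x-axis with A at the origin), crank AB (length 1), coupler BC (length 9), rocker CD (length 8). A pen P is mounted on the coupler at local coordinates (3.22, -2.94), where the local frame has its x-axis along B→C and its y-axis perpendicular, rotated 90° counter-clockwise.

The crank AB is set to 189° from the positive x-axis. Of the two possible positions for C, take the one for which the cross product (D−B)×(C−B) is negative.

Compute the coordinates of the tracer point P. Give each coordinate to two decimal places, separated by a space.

A=(0,0), D=(5.00,0)
B = A + 1.00·(cos189°, sin189°) = (-0.9877, -0.1564)
|BD| = 5.9897
circle(B,9.00) ∩ circle(D,8.00): a=4.4140, h=7.8433
  candidates: C₊=(3.2199,7.7994) cross=46.979; C₋=(3.6296,-7.8818) cross=-46.979
  mode - wants cross < 0 → take C=(3.6296,-7.8818) (cross=-46.979)
ex = (C−B)/|BC| = (0.5130,-0.8584); ey = (0.8584,0.5130)
P = B + 3.22·ex + -2.94·ey = (-1.8593,-4.4287)

-1.86 -4.43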